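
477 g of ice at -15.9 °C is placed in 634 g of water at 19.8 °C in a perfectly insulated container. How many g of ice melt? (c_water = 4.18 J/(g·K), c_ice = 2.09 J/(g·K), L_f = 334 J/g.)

m_melted ≈ 110 g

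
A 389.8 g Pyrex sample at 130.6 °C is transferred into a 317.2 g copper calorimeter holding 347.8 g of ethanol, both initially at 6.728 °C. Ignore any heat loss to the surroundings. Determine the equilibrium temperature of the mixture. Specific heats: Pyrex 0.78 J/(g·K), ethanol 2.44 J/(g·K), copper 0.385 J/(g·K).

Net heat exchanged in the isolated system is zero:
389.8×0.78×(T − 130.6) + 347.8×2.44×(T − 6.728) + 317.2×0.385×(T − 6.728) = 0
304.04(T − 130.6) + 848.63(T − 6.728) + 122.12(T − 6.728) = 0
1274.8 T = 46239
T ≈ 36.27 °C

T_f ≈ 36.3 °C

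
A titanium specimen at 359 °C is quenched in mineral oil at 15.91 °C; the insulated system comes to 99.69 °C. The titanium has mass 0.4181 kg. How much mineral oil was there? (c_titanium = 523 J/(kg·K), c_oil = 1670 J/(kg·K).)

m ≈ 0.405 kg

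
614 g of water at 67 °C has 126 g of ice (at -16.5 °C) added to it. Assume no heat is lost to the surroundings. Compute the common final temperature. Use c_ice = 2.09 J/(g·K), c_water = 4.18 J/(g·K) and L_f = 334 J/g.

T_f ≈ 40.6 °C

Sum of m c ΔT and latent-heat terms is zero:
ice -16.5→0 °C: 126×2.09×16.5 = 4345.1; melt ice: 126×334 = 42084; warm the meltwater: 526.68 T; water: 2566.5(T − 67)
3093.2 T = 171957 − 46429 = 125528
T ≈ 40.58 °C — above 0 °C, consistent with complete melting.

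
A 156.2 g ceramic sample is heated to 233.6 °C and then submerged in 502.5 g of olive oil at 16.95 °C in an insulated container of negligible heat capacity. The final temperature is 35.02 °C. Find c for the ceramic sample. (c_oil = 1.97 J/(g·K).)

c ≈ 0.577 J/(g·K)

m_s c (T_s − T_f) = m_oil c_oil (T_f − T_0):
156.2·c·(233.6 − 35.02) = 502.5·1.97·(35.02 − 16.95)
31018 c = 17888  ⇒  c ≈ 0.5767 J/(g·K)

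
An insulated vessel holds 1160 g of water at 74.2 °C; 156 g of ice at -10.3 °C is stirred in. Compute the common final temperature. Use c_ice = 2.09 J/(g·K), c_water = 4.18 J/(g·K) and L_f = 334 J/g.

T_f ≈ 55.3 °C

Conservation of energy gives ΣQ = 0:
ice -10.3→0 °C: 156×2.09×10.3 = 3358.2; melt ice: 156×334 = 52104; meltwater 0→T: 156×4.18×T = 652.08 T; water cools: 1160×4.18×(T − 74.2) = 4848.8(T − 74.2)
5500.9 T = 359781 − 55462 = 304319
T ≈ 55.32 °C. Since T > 0 °C, the all-ice-melts assumption holds.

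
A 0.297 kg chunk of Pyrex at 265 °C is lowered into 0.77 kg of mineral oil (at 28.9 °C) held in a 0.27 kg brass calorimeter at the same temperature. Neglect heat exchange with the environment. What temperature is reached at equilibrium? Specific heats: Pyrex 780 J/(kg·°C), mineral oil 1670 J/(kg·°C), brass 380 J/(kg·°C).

Heat gained plus heat lost sum to zero:
0.297*780*(T − 265) + 0.77*1670*(T − 28.9) + 0.27*380*(T − 28.9) = 0
1620.2 T = 101518
T = 101518/1620.2 ≈ 62.66 °C

T_f ≈ 62.7 °C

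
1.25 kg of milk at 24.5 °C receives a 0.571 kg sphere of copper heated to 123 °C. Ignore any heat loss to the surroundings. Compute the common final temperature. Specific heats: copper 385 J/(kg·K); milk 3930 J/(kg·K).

Conservation of energy gives ΣQ = 0:
0.571·385·(T − 123) + 1.25·3930·(T − 24.5) = 0
219.83(T − 123) + 4912.5(T − 24.5) = 0
(219.83 + 4912.5) T = 219.83·123 + 4912.5·24.5
T ≈ 28.72 °C

T_f ≈ 28.7 °C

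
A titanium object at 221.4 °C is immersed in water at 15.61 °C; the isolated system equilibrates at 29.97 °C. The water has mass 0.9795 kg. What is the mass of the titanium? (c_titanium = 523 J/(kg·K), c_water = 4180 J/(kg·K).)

Heat lost by the titanium = heat gained by the water:
m×523×(221.4 − 29.97) = 0.9795×4180×(29.97 − 15.61)
100118 m = 58794  ⇒  m ≈ 0.5873 kg

m ≈ 0.587 kg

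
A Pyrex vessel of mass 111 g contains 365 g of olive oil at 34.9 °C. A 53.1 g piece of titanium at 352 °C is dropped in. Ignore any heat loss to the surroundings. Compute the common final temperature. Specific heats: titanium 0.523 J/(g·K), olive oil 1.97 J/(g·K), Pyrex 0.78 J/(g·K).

T_f ≈ 45.5 °C

Heat gained plus heat lost sum to zero:
53.1·0.523·(T − 352) + 365·1.97·(T − 34.9) + 111·0.78·(T − 34.9) = 0
833.4 T = 37892
T = 37892 / 833.4 = 45.5 °C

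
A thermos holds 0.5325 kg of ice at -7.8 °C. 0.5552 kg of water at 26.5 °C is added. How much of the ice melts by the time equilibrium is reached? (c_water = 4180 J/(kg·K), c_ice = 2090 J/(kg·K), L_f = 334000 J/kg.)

Cooling the water to 0 °C releases 0.5552·4180·26.5 = 61500 J.
Of that, 0.5325·2090·7.8 = 8680.8 J goes to bring the ice to 0 °C, leaving 52819 J.
Melting all 0.5325 kg of ice would need 0.5325·334000 = 177855 J.
That's not enough to melt it all — equilibrium is at 0 °C with ice remaining.
m_melt = 52819 / L_f = 0.1581 kg.

m_melted ≈ 0.158 kg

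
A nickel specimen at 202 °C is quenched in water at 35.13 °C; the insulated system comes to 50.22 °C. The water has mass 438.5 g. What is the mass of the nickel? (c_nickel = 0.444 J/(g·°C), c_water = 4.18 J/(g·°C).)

Heat gained plus heat lost sum to zero:
m×0.444×(50.22 − 202) + 438.5×4.18×(50.22 − 35.13) = 0
-67.39 m = -27659
m = -27659/-67.39 ≈ 410.4 g

m ≈ 410 g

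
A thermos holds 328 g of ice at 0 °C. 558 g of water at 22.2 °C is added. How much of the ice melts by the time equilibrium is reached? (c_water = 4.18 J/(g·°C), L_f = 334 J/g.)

Cooling the water to 0 °C releases 558·4.18·22.2 = 51780 J.
To melt every bit of ice: 328·334 = 109552 J.
Since 51780 < 109552 J, not all the ice melts; equilibrium is at 0 °C.
m_melt = 51780 / L_f = 155 g.

m_melted ≈ 155 g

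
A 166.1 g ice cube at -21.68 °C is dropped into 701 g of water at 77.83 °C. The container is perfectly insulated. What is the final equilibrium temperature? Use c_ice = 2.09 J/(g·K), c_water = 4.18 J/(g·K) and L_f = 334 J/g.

T_f ≈ 45.5 °C

Let T be the final temperature. ΣQ_i = 0:
warm ice to 0 °C: 166.1·2.09·(0 − (-21.68)) = 7526.2; melt ice: 166.1·334 = 55477; warm the meltwater: 694.3 T; water cools: 701·4.18·(T − 77.83) = 2930.2(T − 77.83)
3624.5 T = 228056 − 63004 = 165052
T ≈ 45.54 °C — above 0 °C, consistent with complete melting.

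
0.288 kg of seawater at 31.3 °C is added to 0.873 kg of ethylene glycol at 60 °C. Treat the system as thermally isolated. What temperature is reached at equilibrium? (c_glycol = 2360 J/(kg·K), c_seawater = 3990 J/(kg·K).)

With ΣQ=0 the equilibrium temperature is the m·c-weighted mean:
T_f = (2060.3*60 + 1149.1*31.3) / (2060.3 + 1149.1)
    = 159584 / 3209.4 ≈ 49.72 °C

T_f ≈ 49.7 °C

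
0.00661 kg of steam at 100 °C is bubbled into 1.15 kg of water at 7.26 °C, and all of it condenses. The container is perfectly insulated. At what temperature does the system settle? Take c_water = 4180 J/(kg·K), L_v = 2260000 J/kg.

Net heat exchanged in the isolated system is zero:
condense steam: −0.00661×2260000 = −14939; condensate cools 100→T: 0.00661×4180×(T − 100) = 27.63(T − 100); original water: 4807(T − 7.26)
4834.6 T = 14939 + 2763 + 34899 = 52600
T ≈ 10.88 °C, under the boiling point, so the assumption holds.

T_f ≈ 10.9 °C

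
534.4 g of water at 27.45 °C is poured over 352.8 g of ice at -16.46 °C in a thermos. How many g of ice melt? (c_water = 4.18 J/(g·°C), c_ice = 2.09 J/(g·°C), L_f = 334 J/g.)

Cooling the water to 0 °C releases 534.4·4.18·27.45 = 61318 J.
Of that, 352.8·2.09·16.46 = 12137 J goes to bring the ice to 0 °C, leaving 49181 J.
Melting all 352.8 g of ice would need 352.8·334 = 117835 J.
That's not enough to melt it all — equilibrium is at 0 °C with ice remaining.
m_melted·334 = 49181  ⇒  m_melted ≈ 147.2 g.

m_melted ≈ 147 g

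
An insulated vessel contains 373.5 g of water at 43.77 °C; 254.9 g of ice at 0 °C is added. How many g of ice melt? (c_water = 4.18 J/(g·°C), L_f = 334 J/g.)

m_melted ≈ 205 g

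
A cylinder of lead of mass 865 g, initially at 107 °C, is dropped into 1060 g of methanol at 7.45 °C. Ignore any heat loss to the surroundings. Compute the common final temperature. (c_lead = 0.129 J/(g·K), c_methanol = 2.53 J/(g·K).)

T_f ≈ 11.4 °C

T_f is the heat-capacity-weighted average of the initial temperatures:
T_f = (111.59·107 + 2681.8·7.45) / (111.59 + 2681.8)
    = 31919 / 2793.4 ≈ 11.43 °C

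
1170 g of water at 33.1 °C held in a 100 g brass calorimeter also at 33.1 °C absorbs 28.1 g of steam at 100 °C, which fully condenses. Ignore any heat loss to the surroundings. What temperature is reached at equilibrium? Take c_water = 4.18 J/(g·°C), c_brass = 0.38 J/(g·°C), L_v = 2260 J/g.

Energy conservation, ΣQ = 0:
latent heat released on condensation: 28.1×2260 = 63506; condensate cools 100→T: 28.1×4.18×(T − 100) = 117.46(T − 100); water warms: 1170×4.18×(T − 33.1) = 4890.6(T − 33.1); brass cup: 100×0.38×(T − 33.1) = 38(T − 33.1)
5046.1 T = 63506 + 11746 + 163137 = 238388
T ≈ 47.24 °C — below 100 °C, confirming all the steam condensed.

T_f ≈ 47.2 °C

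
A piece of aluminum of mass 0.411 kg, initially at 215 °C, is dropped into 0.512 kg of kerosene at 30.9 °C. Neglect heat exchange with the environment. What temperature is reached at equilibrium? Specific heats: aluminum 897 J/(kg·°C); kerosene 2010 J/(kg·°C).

|Q_aluminum| = |Q_kerosene|:
0.411·897·(215 − T) = 0.512·2010·(T − 30.9)
368.67(215 − T) = 1029.1(T − 30.9)
1397.8 T = 111063  ⇒  T ≈ 79.46 °C

T_f ≈ 79.5 °C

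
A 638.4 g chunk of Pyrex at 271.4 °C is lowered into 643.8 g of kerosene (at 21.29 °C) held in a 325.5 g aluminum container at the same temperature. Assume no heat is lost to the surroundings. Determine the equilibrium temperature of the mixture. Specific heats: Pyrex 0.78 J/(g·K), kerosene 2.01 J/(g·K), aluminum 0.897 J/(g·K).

T_f ≈ 81.1 °C

With ΣQ=0 the equilibrium temperature is the m·c-weighted mean:
T_f = (497.95*271.4 + 1294*21.29 + 291.97*21.29) / (497.95 + 1294 + 291.97)
    = 168910 / 2084 ≈ 81.05 °C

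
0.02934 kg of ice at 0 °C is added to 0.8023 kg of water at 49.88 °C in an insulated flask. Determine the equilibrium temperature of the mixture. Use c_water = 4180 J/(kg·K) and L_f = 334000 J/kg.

T_f ≈ 45.3 °C

Setting the total heat transfer to zero:
fusion: m_ice L_f = 0.02934·334000 = 9799.6
  meltwater 0→T: 0.02934·4180·T = 122.64 T
  water: 3353.6(T − 49.88)
3476.3 T = 167278 − 9799.6 = 157479
T ≈ 45.30 °C — above 0 °C, consistent with complete melting.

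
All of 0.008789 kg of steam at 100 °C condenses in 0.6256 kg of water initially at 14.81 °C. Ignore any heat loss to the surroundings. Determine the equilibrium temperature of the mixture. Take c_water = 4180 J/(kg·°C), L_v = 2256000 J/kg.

T_f ≈ 23.5 °C

Let T be the final temperature. ΣQ_i = 0:
steam→water at 100 °C releases m L_v = 0.008789×2256000 = 19828; condensate cools 100→T: 0.008789×4180×(T − 100) = 36.74(T − 100); original water: 2615(T − 14.81)
2651.7 T = 19828 + 3673.8 + 38728 = 62230
T ≈ 23.47 °C (< 100 °C, so full condensation is consistent).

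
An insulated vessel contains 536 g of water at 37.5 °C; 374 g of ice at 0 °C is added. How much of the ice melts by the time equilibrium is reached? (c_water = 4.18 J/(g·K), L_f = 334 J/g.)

m_melted ≈ 252 g

Water can give up m c ΔT = 536×4.18×37.5 = 84018 J before reaching 0 °C.
To melt every bit of ice: 374×334 = 124916 J.
84018 J < 124916 J, so only part of the ice melts and the system sits at 0 °C.
m_melt = 84018 / L_f = 251.6 g.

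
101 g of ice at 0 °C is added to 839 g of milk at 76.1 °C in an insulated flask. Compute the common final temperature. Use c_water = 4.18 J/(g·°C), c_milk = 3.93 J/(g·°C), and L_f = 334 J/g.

Taking heat into each body as positive, Σ m c ΔT = 0:
fusion: m_ice L_f = 101×334 = 33734; meltwater 0→T: 101×4.18×T = 422.18 T; milk cools: 839×3.93×(T − 76.1) = 3297.3(T − 76.1)
3719.4 T = 250922 − 33734 = 217188
T ≈ 58.39 °C (positive, so assuming full melt was valid).

T_f ≈ 58.4 °C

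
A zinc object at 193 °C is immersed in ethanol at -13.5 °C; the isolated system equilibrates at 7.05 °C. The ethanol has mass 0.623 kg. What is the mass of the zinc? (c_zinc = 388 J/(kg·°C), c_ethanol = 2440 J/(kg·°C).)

m ≈ 0.433 kg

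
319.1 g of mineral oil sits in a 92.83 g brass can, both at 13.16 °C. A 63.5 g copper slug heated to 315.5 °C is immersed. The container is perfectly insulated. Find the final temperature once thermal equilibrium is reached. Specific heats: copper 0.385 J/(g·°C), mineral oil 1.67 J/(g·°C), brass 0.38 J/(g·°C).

Conservation of energy gives ΣQ = 0:
63.5*0.385*(T − 315.5) + 319.1*1.67*(T − 13.16) + 92.83*0.38*(T − 13.16) = 0
592.62 T = 15190
T = 15190 / 592.62 = 25.6 °C

T_f ≈ 25.6 °C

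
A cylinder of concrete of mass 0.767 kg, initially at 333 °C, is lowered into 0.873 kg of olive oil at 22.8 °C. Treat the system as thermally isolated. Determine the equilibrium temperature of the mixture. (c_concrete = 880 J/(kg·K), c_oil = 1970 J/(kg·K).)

Conservation of energy gives ΣQ = 0:
0.767·880·(T − 333) + 0.873·1970·(T − 22.8) = 0
674.96(T − 333) + 1719.8(T − 22.8) = 0
(674.96 + 1719.8) T = 674.96·333 + 1719.8·22.8
T = 263973 / 2394.8 = 110 °C

T_f ≈ 110.2 °C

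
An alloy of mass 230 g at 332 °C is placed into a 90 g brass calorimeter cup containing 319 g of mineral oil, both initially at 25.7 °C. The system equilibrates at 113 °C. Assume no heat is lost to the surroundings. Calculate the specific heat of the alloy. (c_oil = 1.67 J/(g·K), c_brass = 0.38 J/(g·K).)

Energy conservation, ΣQ = 0:
230·c·(113 − 332) + 319·1.67·(113 − 25.7) + 90·0.38·(113 − 25.7) = 0
-50370 c = -49493
c = -49493/-50370 ≈ 0.9826 J/(g·K)

c ≈ 0.983 J/(g·K)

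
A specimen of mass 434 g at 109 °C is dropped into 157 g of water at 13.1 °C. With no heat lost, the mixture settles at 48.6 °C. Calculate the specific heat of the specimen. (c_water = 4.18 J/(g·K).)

c ≈ 0.889 J/(g·K)

m_s c (T_s − T_f) = m_water c_water (T_f − T_0):
434·c·(109 − 48.6) = 157·4.18·(48.6 − 13.1)
26214 c = 23297  ⇒  c ≈ 0.8887 J/(g·K)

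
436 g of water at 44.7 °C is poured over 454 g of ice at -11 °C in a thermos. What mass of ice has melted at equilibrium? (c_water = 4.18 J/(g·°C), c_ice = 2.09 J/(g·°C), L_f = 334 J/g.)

Heat available from the water dropping to 0 °C: 436×4.18×44.7 = 81465 J.
Of that, 454×2.09×11 = 10437 J goes to bring the ice to 0 °C, leaving 71027 J.
Melting all 454 g of ice would need 454×334 = 151636 J.
That's not enough to melt it all — equilibrium is at 0 °C with ice remaining.
m_melted×334 = 71027  ⇒  m_melted ≈ 212.7 g.

m_melted ≈ 213 g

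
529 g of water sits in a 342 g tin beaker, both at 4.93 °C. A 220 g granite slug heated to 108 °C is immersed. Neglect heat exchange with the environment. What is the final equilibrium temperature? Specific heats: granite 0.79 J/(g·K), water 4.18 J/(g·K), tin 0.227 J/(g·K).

T_f ≈ 12.2 °C

Taking heat into each body as positive, Σ m c ΔT = 0:
220×0.79×(T − 108) + 529×4.18×(T − 4.93) + 342×0.227×(T − 4.93) = 0
(173.8 + 2211.2 + 77.63) T = 173.8×108 + 2211.2×4.93 + 77.63×4.93
T = 30054/2462.7 ≈ 12.20 °C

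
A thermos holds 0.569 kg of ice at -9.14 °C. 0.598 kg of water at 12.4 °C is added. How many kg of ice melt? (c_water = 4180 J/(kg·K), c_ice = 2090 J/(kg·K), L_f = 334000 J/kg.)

Cooling the water to 0 °C releases 0.598·4180·12.4 = 30996 J.
Warming the ice to 0 °C takes 0.569·2090·9.14 = 10869 J, leaving 20126 J for melting.
To melt every bit of ice: 0.569·334000 = 190046 J.
20126 J < 190046 J, so only part of the ice melts and the system sits at 0 °C.
Mass melted = 20126/334000 ≈ 0.06026 kg.

m_melted ≈ 0.0603 kg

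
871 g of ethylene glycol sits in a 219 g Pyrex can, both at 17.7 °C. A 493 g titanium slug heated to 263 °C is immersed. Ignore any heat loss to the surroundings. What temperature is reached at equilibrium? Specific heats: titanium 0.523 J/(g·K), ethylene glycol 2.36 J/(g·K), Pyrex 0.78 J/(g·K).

With ΣQ=0 the equilibrium temperature is the m·c-weighted mean:
T_f = (257.84×263 + 2055.6×17.7 + 170.82×17.7) / (257.84 + 2055.6 + 170.82)
    = 107219 / 2484.2 ≈ 43.16 °C

T_f ≈ 43.2 °C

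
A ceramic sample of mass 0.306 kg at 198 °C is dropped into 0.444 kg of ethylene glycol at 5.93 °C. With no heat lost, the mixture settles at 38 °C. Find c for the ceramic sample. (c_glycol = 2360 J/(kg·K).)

Taking heat into each body as positive, Σ m c ΔT = 0:
0.306·c·(38 − 198) + 0.444·2360·(38 − 5.93) = 0
-48.96 c = -33604
c = -33604/-48.96 ≈ 686.4 J/(kg·K)

c ≈ 686 J/(kg·K)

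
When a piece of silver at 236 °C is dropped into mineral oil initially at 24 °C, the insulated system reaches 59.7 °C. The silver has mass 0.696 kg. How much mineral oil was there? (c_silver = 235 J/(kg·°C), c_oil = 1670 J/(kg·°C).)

Heat lost by the silver = heat gained by the oil:
0.696·235·(236 − 59.7) = m·1670·(59.7 − 24)
59619 m = 28836  ⇒  m ≈ 0.4837 kg

m ≈ 0.484 kg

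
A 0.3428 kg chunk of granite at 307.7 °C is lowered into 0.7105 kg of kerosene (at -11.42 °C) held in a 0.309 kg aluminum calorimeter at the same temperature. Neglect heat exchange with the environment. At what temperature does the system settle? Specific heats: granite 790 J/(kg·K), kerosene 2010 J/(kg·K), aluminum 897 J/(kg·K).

T_f ≈ 32.3 °C

With ΣQ=0 the equilibrium temperature is the m·c-weighted mean:
T_f = (270.81×307.7 + 1428.1×(-11.42) + 277.17×(-11.42)) / (270.81 + 1428.1 + 277.17)
    = 63855 / 1976.1 ≈ 32.31 °C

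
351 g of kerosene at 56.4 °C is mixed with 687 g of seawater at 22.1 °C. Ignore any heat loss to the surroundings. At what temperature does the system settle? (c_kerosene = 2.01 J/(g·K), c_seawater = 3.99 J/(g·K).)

Setting the total heat transfer to zero:
351×2.01×(T − 56.4) + 687×3.99×(T − 22.1) = 0
(705.51 + 2741.1) T = 705.51×56.4 + 2741.1×22.1
T ≈ 29.12 °C

T_f ≈ 29.1 °C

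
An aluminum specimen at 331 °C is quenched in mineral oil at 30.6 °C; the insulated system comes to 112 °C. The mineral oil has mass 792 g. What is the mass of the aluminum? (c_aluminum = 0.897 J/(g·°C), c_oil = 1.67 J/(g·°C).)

Heat gained plus heat lost sum to zero:
m×0.897×(112 − 331) + 792×1.67×(112 − 30.6) = 0
-196.44 m = -107663
m = -107663/-196.44 ≈ 548.1 g

m ≈ 548 g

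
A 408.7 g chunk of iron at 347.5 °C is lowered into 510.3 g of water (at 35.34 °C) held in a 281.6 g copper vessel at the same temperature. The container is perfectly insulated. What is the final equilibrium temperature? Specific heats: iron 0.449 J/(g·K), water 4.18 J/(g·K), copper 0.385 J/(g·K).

Taking heat into each body as positive, Σ m c ΔT = 0:
408.7×0.449×(T − 347.5) + 510.3×4.18×(T − 35.34) + 281.6×0.385×(T − 35.34) = 0
2425 T = 142982
T ≈ 58.96 °C

T_f ≈ 59.0 °C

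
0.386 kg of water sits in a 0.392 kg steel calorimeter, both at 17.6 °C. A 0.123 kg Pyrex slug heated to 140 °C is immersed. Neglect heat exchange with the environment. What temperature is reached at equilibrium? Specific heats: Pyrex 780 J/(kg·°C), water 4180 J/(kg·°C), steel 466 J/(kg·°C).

T_f ≈ 23.8 °C

Taking heat into each body as positive, Σ m c ΔT = 0:
0.123×780×(T − 140) + 0.386×4180×(T − 17.6) + 0.392×466×(T − 17.6) = 0
(95.94 + 1613.5 + 182.67) T = 95.94×140 + 1613.5×17.6 + 182.67×17.6
T ≈ 23.81 °C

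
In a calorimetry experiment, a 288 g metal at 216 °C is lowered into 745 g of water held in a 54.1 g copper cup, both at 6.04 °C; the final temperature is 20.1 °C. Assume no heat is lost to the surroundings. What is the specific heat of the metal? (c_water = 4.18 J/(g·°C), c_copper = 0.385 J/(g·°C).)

Conservation of energy gives ΣQ = 0:
288·c·(20.1 − 216) + 745·4.18·(20.1 − 6.04) + 54.1·0.385·(20.1 − 6.04) = 0
-56419 c = -44077
c = -44077/-56419 ≈ 0.7812 J/(g·°C)

c ≈ 0.781 J/(g·°C)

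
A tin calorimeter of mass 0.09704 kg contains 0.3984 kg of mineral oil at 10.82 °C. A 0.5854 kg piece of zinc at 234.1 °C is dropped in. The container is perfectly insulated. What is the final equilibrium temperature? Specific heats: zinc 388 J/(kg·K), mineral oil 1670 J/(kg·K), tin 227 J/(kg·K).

With ΣQ=0 the equilibrium temperature is the m·c-weighted mean:
T_f = (227.14×234.1 + 665.33×10.82 + 22.03×10.82) / (227.14 + 665.33 + 22.03)
    = 60610 / 914.49 ≈ 66.28 °C

T_f ≈ 66.3 °C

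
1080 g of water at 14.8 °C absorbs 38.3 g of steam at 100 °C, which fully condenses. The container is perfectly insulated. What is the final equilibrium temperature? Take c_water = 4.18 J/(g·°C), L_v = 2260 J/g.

Sum of m c ΔT and latent-heat terms is zero:
latent heat released on condensation: 38.3·2260 = 86558
  condensed water 100 °C→T: 160.09(T − 100)
  original water: 4514.4(T − 14.8)
4674.5 T = 86558 + 16009 + 66813 = 169381
T ≈ 36.24 °C, under the boiling point, so the assumption holds.

T_f ≈ 36.2 °C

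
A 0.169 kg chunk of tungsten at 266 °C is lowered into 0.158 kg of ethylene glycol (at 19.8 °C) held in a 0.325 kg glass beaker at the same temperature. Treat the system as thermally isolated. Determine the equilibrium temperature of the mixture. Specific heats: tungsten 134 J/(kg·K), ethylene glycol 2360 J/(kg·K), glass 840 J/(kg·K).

Taking heat into each body as positive, Σ m c ΔT = 0:
0.169×134×(T − 266) + 0.158×2360×(T − 19.8) + 0.325×840×(T − 19.8) = 0
22.65(T − 266) + 372.88(T − 19.8) + 273(T − 19.8) = 0
668.53 T = 18812
T = 18812/668.53 ≈ 28.14 °C

T_f ≈ 28.1 °C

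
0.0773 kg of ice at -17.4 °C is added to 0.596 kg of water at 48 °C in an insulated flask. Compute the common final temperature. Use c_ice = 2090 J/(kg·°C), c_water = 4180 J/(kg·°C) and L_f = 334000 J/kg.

Sum of m c ΔT and latent-heat terms is zero:
ice -17.4→0 °C: 0.0773×2090×17.4 = 2811.1; fusion: m_ice L_f = 0.0773×334000 = 25818; warm the meltwater: 323.11 T; water cools: 0.596×4180×(T − 48) = 2491.3(T − 48)
2814.4 T = 119581 − 28629 = 90952
T ≈ 32.32 °C (positive, so assuming full melt was valid).

T_f ≈ 32.3 °C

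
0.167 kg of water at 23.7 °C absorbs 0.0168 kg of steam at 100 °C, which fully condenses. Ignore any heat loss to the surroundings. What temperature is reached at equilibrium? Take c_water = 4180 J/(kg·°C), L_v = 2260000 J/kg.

T_f ≈ 80.1 °C

Net heat exchanged in the isolated system is zero:
steam→water at 100 °C releases m L_v = 0.0168·2260000 = 37968
  condensed water 100 °C→T: 70.22(T − 100)
  water warms: 0.167·4180·(T − 23.7) = 698.06(T − 23.7)
768.28 T = 37968 + 7022.4 + 16544 = 61534
T ≈ 80.09 °C — below 100 °C, confirming all the steam condensed.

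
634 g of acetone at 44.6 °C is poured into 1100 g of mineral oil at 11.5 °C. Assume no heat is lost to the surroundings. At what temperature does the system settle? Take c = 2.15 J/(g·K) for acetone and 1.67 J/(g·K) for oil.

Energy conservation, ΣQ = 0:
634×2.15×(T − 44.6) + 1100×1.67×(T − 11.5) = 0
1363.1(T − 44.6) + 1837(T − 11.5) = 0
(1363.1 + 1837) T = 1363.1×44.6 + 1837×11.5
T = 81920 / 3200.1 = 25.6 °C

T_f ≈ 25.6 °C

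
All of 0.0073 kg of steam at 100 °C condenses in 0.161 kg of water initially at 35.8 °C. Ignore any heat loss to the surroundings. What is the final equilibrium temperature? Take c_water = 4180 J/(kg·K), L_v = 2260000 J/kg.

T_f ≈ 62.0 °C

Heat gained plus heat lost sum to zero:
latent heat released on condensation: 0.0073·2260000 = 16498; condensate cools 100→T: 0.0073·4180·(T − 100) = 30.51(T − 100); original water: 672.98(T − 35.8)
703.49 T = 16498 + 3051.4 + 24093 = 43642
T ≈ 62.04 °C (< 100 °C, so full condensation is consistent).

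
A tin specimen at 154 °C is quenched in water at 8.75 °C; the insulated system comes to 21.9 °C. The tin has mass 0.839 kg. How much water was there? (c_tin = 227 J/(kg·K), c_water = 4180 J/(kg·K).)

Heat lost by the tin = heat gained by the water:
0.839×227×(154 − 21.9) = m×4180×(21.9 − 8.75)
54967 m = 25159  ⇒  m ≈ 0.4577 kg

m ≈ 0.458 kg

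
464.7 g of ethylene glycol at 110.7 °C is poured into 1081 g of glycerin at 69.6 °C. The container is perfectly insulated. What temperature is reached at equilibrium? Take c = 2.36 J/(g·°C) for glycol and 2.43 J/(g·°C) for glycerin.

Conservation of energy gives ΣQ = 0:
464.7*2.36*(T − 110.7) + 1081*2.43*(T − 69.6) = 0
1096.7(T − 110.7) + 2626.8(T − 69.6) = 0
3723.5 T = 304231
T ≈ 81.71 °C

T_f ≈ 81.7 °C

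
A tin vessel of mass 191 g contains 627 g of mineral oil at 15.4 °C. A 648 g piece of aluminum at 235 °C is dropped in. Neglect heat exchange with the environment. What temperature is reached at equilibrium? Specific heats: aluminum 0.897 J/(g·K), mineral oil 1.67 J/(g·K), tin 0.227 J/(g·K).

T_f ≈ 91.8 °C

Let T be the final temperature. ΣQ_i = 0:
648·0.897·(T − 235) + 627·1.67·(T − 15.4) + 191·0.227·(T − 15.4) = 0
1671.7 T = 153388
T = 153388 / 1671.7 = 91.8 °C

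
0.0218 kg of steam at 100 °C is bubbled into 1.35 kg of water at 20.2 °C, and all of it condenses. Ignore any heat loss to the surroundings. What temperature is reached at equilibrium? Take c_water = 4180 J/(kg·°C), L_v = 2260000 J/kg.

Let T be the final temperature. ΣQ_i = 0:
condense steam: −0.0218·2260000 = −49268; condensed water 100 °C→T: 91.12(T − 100); original water: 5643(T − 20.2)
5734.1 T = 49268 + 9112.4 + 113989 = 172369
T ≈ 30.06 °C, under the boiling point, so the assumption holds.

T_f ≈ 30.1 °C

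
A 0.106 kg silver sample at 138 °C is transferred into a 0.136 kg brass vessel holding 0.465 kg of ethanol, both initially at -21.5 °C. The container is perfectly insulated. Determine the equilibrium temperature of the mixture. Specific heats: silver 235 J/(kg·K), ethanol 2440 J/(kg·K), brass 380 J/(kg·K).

T_f ≈ -18.2 °C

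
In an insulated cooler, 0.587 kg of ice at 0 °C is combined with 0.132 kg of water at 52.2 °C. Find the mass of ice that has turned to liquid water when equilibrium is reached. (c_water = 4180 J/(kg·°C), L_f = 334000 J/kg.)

m_melted ≈ 0.0862 kg

Cooling the water to 0 °C releases 0.132×4180×52.2 = 28802 J.
To melt every bit of ice: 0.587×334000 = 196058 J.
28802 J < 196058 J, so only part of the ice melts and the system sits at 0 °C.
Mass melted = 28802/334000 ≈ 0.08623 kg.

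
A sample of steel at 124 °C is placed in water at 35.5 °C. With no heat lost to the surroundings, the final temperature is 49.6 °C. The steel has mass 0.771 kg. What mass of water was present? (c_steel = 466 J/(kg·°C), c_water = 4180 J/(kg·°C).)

|Q_steel| = |Q_water|:
0.771×466×(124 − 49.6) = m×4180×(49.6 − 35.5)
58938 m = 26731  ⇒  m ≈ 0.4535 kg

m ≈ 0.454 kg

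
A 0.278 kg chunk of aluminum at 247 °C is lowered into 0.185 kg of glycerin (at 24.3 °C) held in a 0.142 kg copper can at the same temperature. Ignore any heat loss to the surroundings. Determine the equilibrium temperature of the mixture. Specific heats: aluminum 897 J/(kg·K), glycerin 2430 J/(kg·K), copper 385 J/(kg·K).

Net heat exchanged in the isolated system is zero:
0.278×897×(T − 247) + 0.185×2430×(T − 24.3) + 0.142×385×(T − 24.3) = 0
(249.37 + 449.55 + 54.67) T = 249.37×247 + 449.55×24.3 + 54.67×24.3
T = 73846/753.59 ≈ 97.99 °C

T_f ≈ 98.0 °C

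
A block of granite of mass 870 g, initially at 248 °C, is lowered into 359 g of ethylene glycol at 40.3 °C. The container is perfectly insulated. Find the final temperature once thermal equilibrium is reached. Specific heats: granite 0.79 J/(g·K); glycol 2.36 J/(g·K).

Heat gained plus heat lost sum to zero:
870*0.79*(T − 248) + 359*2.36*(T − 40.3) = 0
687.3(T − 248) + 847.24(T − 40.3) = 0
(687.3 + 847.24) T = 687.3*248 + 847.24*40.3
T = 204594/1534.5 ≈ 133.33 °C

T_f ≈ 133.3 °C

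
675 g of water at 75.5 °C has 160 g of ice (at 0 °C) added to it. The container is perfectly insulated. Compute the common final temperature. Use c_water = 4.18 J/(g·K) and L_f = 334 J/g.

T_f ≈ 45.7 °C

Heat gained plus heat lost sum to zero:
fusion: m_ice L_f = 160·334 = 53440
  warm the meltwater: 668.8 T
  water: 2821.5(T − 75.5)
3490.3 T = 213023 − 53440 = 159583
T ≈ 45.72 °C. Since T > 0 °C, the all-ice-melts assumption holds.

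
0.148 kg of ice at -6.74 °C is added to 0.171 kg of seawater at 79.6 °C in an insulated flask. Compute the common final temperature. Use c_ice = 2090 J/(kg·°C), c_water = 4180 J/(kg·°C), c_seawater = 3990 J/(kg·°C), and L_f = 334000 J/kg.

Conservation of energy gives ΣQ = 0:
warm ice to 0 °C: 0.148·2090·(0 − (-6.74)) = 2084.8
  latent heat to melt: 0.148·334000 = 49432
  meltwater 0→T: 0.148·4180·T = 618.64 T
  seawater cools: 0.171·3990·(T − 79.6) = 682.29(T − 79.6)
1300.9 T = 54310 − 51517 = 2793.5
T ≈ 2.15 °C — above 0 °C, consistent with complete melting.

T_f ≈ 2.1 °C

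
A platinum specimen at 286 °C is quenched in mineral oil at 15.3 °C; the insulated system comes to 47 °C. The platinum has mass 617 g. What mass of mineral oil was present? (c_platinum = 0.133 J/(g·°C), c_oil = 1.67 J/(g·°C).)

m ≈ 370 g

Setting the total heat transfer to zero:
617·0.133·(47 − 286) + m·1.67·(47 − 15.3) = 0
52.94 m = 19613
m = 19613/52.94 ≈ 370.5 g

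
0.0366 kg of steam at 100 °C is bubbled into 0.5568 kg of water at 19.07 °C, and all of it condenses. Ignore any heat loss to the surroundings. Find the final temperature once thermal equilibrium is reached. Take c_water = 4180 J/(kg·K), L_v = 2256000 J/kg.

T_f ≈ 57.4 °C

Conservation of energy gives ΣQ = 0:
condense steam: −0.0366×2256000 = −82570; condensate cools 100→T: 0.0366×4180×(T − 100) = 152.99(T − 100); original water: 2327.4(T − 19.07)
2480.4 T = 82570 + 15299 + 44384 = 142252
T ≈ 57.35 °C — below 100 °C, confirming all the steam condensed.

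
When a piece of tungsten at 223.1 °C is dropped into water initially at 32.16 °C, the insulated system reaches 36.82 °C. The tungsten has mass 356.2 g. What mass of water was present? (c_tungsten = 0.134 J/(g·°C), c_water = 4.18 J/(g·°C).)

Heat lost by the tungsten = heat gained by the water:
356.2×0.134×(223.1 − 36.82) = m×4.18×(36.82 − 32.16)
19.48 m = 8891.3  ⇒  m ≈ 456.5 g

m ≈ 456 g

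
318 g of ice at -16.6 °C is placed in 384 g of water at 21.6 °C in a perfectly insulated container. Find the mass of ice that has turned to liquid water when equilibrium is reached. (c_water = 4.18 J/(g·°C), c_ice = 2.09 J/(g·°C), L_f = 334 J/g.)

m_melted ≈ 70.8 g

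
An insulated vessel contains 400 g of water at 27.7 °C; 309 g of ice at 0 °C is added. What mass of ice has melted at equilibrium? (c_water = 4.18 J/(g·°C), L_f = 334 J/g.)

Heat available from the water dropping to 0 °C: 400·4.18·27.7 = 46314 J.
Melting all 309 g of ice would need 309·334 = 103206 J.
Since 46314 < 103206 J, not all the ice melts; equilibrium is at 0 °C.
m_melted·334 = 46314  ⇒  m_melted ≈ 138.7 g.

m_melted ≈ 139 g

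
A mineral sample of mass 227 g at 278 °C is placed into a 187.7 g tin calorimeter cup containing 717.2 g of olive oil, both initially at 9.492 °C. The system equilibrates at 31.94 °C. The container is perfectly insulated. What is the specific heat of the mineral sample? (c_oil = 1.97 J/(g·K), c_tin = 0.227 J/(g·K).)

c ≈ 0.585 J/(g·K)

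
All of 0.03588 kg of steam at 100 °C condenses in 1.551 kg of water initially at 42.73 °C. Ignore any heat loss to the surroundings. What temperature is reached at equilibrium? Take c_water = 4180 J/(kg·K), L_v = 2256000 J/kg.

T_f ≈ 56.2 °C

Net heat exchanged in the isolated system is zero:
condense steam: −0.03588×2256000 = −80945
  condensate cools 100→T: 0.03588×4180×(T − 100) = 149.98(T − 100)
  water warms: 1.551×4180×(T − 42.73) = 6483.2(T − 42.73)
6633.2 T = 80945 + 14998 + 277026 = 372969
T ≈ 56.23 °C — below 100 °C, confirming all the steam condensed.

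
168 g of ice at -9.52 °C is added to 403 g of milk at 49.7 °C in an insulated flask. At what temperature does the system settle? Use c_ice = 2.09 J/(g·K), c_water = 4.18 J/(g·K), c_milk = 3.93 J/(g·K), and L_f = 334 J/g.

T_f ≈ 8.4 °C

Energy balance with sensible and latent terms:
ice -9.52→0 °C: 168×2.09×9.52 = 3342.7
  latent heat to melt: 168×334 = 56112
  warm the meltwater: 702.24 T
  milk: 1583.8(T − 49.7)
2286 T = 78714 − 59455 = 19260
T ≈ 8.42 °C (positive, so assuming full melt was valid).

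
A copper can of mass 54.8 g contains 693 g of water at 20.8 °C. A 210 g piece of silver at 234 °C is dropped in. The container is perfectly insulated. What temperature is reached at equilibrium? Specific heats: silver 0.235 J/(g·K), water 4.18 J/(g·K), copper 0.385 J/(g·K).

T_f ≈ 24.3 °C

With ΣQ=0 the equilibrium temperature is the m·c-weighted mean:
T_f = (49.35*234 + 2896.7*20.8 + 21.1*20.8) / (49.35 + 2896.7 + 21.1)
    = 72239 / 2967.2 ≈ 24.35 °C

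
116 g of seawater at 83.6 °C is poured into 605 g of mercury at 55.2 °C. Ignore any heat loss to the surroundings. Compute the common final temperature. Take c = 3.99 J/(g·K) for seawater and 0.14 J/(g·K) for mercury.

T_f ≈ 79.2 °C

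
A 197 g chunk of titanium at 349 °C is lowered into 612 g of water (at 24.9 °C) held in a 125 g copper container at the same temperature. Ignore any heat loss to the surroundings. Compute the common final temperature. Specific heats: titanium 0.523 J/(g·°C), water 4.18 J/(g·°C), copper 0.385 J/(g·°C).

T_f ≈ 37.2 °C

T_f = Σ m_i c_i T_i / Σ m_i c_i:
T_f = (103.03·349 + 2558.2·24.9 + 48.12·24.9) / (103.03 + 2558.2 + 48.12)
    = 100854 / 2709.3 ≈ 37.23 °C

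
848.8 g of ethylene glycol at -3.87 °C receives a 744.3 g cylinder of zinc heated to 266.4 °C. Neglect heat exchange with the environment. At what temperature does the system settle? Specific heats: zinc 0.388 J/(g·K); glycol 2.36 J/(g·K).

T_f ≈ 30.2 °C

Setting the total heat transfer to zero:
744.3·0.388·(T − 266.4) + 848.8·2.36·(T − (-3.87)) = 0
288.79(T − 266.4) + 2003.2(T − (-3.87)) = 0
(288.79 + 2003.2) T = 288.79·266.4 + 2003.2·(-3.87)
T = 69181/2292 ≈ 30.18 °C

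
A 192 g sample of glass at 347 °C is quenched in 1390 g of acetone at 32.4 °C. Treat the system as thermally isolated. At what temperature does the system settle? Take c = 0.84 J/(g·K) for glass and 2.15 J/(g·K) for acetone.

Set heat shed by the hot body equal to heat absorbed by the cold body:
192×0.84×(347 − T) = 1390×2.15×(T − 32.4)
161.28(347 − T) = 2988.5(T − 32.4)
3149.8 T = 152792  ⇒  T ≈ 48.51 °C

T_f ≈ 48.5 °C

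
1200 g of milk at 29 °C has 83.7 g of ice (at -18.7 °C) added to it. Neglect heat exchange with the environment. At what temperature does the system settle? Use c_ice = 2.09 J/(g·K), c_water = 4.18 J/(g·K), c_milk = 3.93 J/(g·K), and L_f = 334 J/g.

Let T be the final temperature. ΣQ_i = 0:
warm ice to 0 °C: 83.7×2.09×(0 − (-18.7)) = 3271.2; melt ice: 83.7×334 = 27956; meltwater 0→T: 83.7×4.18×T = 349.87 T; milk cools: 1200×3.93×(T − 29) = 4716(T − 29)
5065.9 T = 136764 − 31227 = 105537
T ≈ 20.83 °C. Since T > 0 °C, the all-ice-melts assumption holds.

T_f ≈ 20.8 °C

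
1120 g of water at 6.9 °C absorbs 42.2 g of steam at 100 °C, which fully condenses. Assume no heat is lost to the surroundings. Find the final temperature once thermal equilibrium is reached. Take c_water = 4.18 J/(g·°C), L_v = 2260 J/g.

Sum of m c ΔT and latent-heat terms is zero:
steam→water at 100 °C releases m L_v = 42.2×2260 = 95372; condensed water 100 °C→T: 176.4(T − 100); water warms: 1120×4.18×(T − 6.9) = 4681.6(T − 6.9)
4858 T = 95372 + 17640 + 32303 = 145315
T ≈ 29.91 °C — below 100 °C, confirming all the steam condensed.

T_f ≈ 29.9 °C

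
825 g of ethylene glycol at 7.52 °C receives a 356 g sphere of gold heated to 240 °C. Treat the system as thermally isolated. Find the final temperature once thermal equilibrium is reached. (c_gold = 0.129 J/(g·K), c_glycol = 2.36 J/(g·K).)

|Q_gold| = |Q_glycol|:
356×0.129×(240 − T) = 825×2.36×(T − 7.52)
45.92(240 − T) = 1947(T − 7.52)
1992.9 T = 25663  ⇒  T ≈ 12.88 °C

T_f ≈ 12.9 °C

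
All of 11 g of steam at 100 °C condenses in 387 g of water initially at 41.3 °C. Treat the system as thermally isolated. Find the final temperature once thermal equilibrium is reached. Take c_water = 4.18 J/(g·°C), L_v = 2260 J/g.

Heat gained plus heat lost sum to zero:
latent heat released on condensation: 11·2260 = 24860; condensed water 100 °C→T: 45.98(T − 100); water warms: 387·4.18·(T − 41.3) = 1617.7(T − 41.3)
1663.6 T = 24860 + 4598 + 66809 = 96267
T ≈ 57.87 °C (< 100 °C, so full condensation is consistent).

T_f ≈ 57.9 °C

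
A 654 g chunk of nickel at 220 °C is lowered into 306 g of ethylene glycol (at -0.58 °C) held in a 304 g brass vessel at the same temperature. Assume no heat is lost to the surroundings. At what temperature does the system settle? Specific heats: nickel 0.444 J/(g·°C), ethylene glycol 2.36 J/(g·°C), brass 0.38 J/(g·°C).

T_f ≈ 56.2 °C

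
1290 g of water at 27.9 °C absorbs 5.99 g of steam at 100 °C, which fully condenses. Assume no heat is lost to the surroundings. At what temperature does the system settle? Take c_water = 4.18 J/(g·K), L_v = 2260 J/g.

T_f ≈ 30.7 °C

Energy conservation, ΣQ = 0:
condense steam: −5.99·2260 = −13537
  condensate cools 100→T: 5.99·4.18·(T − 100) = 25.04(T − 100)
  water warms: 1290·4.18·(T − 27.9) = 5392.2(T − 27.9)
5417.2 T = 13537 + 2503.8 + 150442 = 166484
T ≈ 30.73 °C, under the boiling point, so the assumption holds.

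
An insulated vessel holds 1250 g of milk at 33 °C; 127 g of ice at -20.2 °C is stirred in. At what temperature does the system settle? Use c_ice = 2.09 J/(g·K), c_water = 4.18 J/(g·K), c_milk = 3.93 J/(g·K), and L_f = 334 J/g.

Heat gained plus heat lost sum to zero:
ice -20.2→0 °C: 127·2.09·20.2 = 5361.7
  melt ice: 127·334 = 42418
  meltwater 0→T: 127·4.18·T = 530.86 T
  milk cools: 1250·3.93·(T − 33) = 4912.5(T − 33)
5443.4 T = 162112 − 47780 = 114333
T ≈ 21.00 °C (positive, so assuming full melt was valid).

T_f ≈ 21.0 °C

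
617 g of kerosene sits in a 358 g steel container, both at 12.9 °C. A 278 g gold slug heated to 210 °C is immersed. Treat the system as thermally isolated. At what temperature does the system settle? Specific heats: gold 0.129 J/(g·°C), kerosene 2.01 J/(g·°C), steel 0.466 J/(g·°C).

T_f ≈ 17.8 °C

Let T be the final temperature. ΣQ_i = 0:
278·0.129·(T − 210) + 617·2.01·(T − 12.9) + 358·0.466·(T − 12.9) = 0
1442.9 T = 25681
T ≈ 17.80 °C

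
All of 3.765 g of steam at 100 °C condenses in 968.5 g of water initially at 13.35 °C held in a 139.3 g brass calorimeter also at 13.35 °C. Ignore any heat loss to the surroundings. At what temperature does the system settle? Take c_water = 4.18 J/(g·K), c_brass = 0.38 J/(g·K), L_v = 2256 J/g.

T_f ≈ 15.7 °C

Setting the total heat transfer to zero:
condense steam: −3.765×2256 = −8493.8; condensed water 100 °C→T: 15.74(T − 100); water warms: 968.5×4.18×(T − 13.35) = 4048.3(T − 13.35); brass cup: 139.3×0.38×(T − 13.35) = 52.93(T − 13.35)
4117 T = 8493.8 + 1573.8 + 54752 = 64819
T ≈ 15.74 °C, under the boiling point, so the assumption holds.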